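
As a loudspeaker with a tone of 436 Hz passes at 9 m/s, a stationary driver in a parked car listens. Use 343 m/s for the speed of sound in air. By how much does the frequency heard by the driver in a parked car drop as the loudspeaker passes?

22.9 Hz

Approaching: f₁ = f · v/(v − v_s) = 436 × 343/334 ≈ 447.7 Hz.
Receding: f₂ = f · v/(v + v_s) = 436 × 343/352 ≈ 424.9 Hz.
Drop: f₁ − f₂ = 2f·v·v_s/(v² − v_s²) = 2 × 436 × 343 × 9/(343² − 9²) ≈ 22.9 Hz.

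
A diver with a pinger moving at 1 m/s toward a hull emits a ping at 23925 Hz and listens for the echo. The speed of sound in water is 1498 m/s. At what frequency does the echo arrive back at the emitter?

23957 Hz

The hull receives the sound from a moving source: f₁ = f₀ · v/(v − v_e) = 23925 × 1498/1497 ≈ 23941 Hz.
On the return leg the diver with a pinger is a moving observer: f₂ = f₁ · (v + v_e)/v = 23941 × 1499/1498 ≈ 23957 Hz.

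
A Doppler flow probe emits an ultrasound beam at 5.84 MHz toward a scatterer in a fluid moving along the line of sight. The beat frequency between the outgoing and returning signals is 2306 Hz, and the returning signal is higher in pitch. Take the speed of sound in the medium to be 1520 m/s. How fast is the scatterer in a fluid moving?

Double Doppler shift off a moving reflector: f₂ = f₀ · (v + u)/(v − u) (u > 0 toward emitter).
Returning signal is higher, so f₂ = f₀ + Δf = 5840000 + 2306 = 5842306 Hz.
Rearranging, u = v · (f₂ − f₀)/(f₂ + f₀) = 1520 × 2306/11682306 ≈ 0.30 m/s.
So the scatterer in a fluid is moving at 0.30 m/s toward the emitter.

0.30 m/s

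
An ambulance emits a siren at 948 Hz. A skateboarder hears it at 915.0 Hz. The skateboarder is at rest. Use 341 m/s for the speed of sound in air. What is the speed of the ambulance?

f' < f, so the ambulance is receding.
f' = f · v/(v + v_s) ⇒ v_s = v · |1 − f/f'|.
v_s = 341 × |1 − 948/915.0| = 341 × 0.03607 ≈ 12.3 m/s.

12.3 m/s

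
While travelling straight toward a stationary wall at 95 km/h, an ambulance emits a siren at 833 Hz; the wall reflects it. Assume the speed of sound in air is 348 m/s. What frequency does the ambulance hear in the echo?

95 km/h = 26.39 m/s.
The wall receives the sound from a moving source: f₁ = f₀ · v/(v − v_e) = 833 × 348/321.61 ≈ 901 Hz.
On the return leg the ambulance is a moving observer: f₂ = f₁ · (v + v_e)/v = 901 × 374.39/348 ≈ 970 Hz.
Equivalently f₂ = f₀ · (v + v_e)/(v − v_e).

970 Hz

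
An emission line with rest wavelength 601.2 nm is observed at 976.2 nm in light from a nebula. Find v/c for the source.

0.450

λ'/λ₀ = 1.6238 > 1 (redshift), so the source is receding.
λ'/λ₀ = √((1 + β)/(1 − β)) for a receding source ⇒ β = (r² − 1)/(r² + 1) with r = λ'/λ₀.
β = (2.6366 − 1)/(2.6366 + 1) ≈ 0.450.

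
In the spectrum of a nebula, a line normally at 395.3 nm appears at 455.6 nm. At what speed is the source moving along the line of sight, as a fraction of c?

λ'/λ₀ = 1.1525 > 1 (redshift), so the source is receding.
λ'/λ₀ = √((1 + β)/(1 − β)) for a receding source ⇒ β = (r² − 1)/(r² + 1) with r = λ'/λ₀.
β = (1.3284 − 1)/(1.3284 + 1) ≈ 0.141.

0.141c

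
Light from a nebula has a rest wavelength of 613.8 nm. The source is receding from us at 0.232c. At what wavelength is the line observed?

777.4 nm

Relativistic Doppler for wavelength: λ' = λ₀ · √((1 + β)/(1 − β)).
λ' = 613.8 × √(1.2320/0.7680) = 613.8 × 1.26656 ≈ 777.4 nm.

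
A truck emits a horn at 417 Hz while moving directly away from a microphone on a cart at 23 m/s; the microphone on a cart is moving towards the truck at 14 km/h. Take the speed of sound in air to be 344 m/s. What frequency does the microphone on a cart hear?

14 km/h = 3.889 m/s.
Both move, so f' = f · (v + v_o)/(v + v_s).
f' = 417 × (344 + 3.889)/(344 + 23) = 417 × 347.89/367 ≈ 395 Hz.

395 Hz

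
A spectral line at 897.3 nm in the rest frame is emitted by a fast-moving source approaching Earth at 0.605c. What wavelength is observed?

445.1 nm

Relativistic Doppler for wavelength: λ' = λ₀ · √((1 − β)/(1 + β)).
λ' = 897.3 × √(0.3950/1.6050) = 897.3 × 0.49609 ≈ 445.1 nm.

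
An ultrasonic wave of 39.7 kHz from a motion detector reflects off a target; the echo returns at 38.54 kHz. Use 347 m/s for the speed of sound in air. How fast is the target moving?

5.1 m/s

Double Doppler shift off a moving reflector: f₂ = f₀ · (v + u)/(v − u) (u > 0 toward emitter).
Rearranging, u = v · (f₂ − f₀)/(f₂ + f₀) = 347 × -1.16/78.24 ≈ -5.1 m/s.
So the target is moving at 5.1 m/s away from the emitter.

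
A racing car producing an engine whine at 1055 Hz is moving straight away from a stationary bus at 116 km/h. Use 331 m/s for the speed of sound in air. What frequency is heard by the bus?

961 Hz

116 km/h = 32.22 m/s.
Moving source, stationary observer: f' = f · v/(v + v_s) since the source is receding.
f' = 1055 × 331/(331 + 32.22) = 1055 × 331/363.2 ≈ 961 Hz.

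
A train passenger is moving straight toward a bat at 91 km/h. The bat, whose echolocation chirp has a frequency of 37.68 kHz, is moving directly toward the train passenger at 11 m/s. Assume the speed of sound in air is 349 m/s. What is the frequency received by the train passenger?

41.7 kHz

91 km/h = 25.28 m/s.
Both move, so f' = f · (v + v_o)/(v − v_s).
f' = 37.68 × (349 + 25.28)/(349 − 11) = 37.68 × 374.28/338 ≈ 41.7 kHz.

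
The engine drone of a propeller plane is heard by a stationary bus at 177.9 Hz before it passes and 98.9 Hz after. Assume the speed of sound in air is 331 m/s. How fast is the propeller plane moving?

f₁/f₂ = (v + v_s)/(v − v_s), so v_s = v · (f₁ − f₂)/(f₁ + f₂).
v_s = 331 × (177.9 − 98.9)/(177.9 + 98.9) = 331 × 79.0/276.8 ≈ 94 m/s.

94 m/s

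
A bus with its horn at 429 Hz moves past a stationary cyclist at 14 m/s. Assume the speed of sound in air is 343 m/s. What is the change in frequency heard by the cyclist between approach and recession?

35.1 Hz

Approaching: f₁ = f · v/(v − v_s) = 429 × 343/329 ≈ 447.3 Hz.
Receding: f₂ = f · v/(v + v_s) = 429 × 343/357 ≈ 412.2 Hz.
Drop: f₁ − f₂ = 2f·v·v_s/(v² − v_s²) = 2 × 429 × 343 × 14/(343² − 14²) ≈ 35.1 Hz.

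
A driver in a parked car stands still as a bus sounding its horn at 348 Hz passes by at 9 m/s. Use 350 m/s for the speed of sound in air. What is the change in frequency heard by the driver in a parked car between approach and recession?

Approaching: f₁ = f · v/(v − v_s) = 348 × 350/341 ≈ 357.2 Hz.
Receding: f₂ = f · v/(v + v_s) = 348 × 350/359 ≈ 339.3 Hz.
Drop: f₁ − f₂ = 2f·v·v_s/(v² − v_s²) = 2 × 348 × 350 × 9/(350² − 9²) ≈ 17.9 Hz.

17.9 Hz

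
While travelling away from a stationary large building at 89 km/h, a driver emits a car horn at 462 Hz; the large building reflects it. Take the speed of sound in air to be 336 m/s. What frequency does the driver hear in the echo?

399 Hz

89 km/h = 24.72 m/s.
The large building receives the sound from a moving source: f₁ = f₀ · v/(v + v_e) = 462 × 336/360.72 ≈ 430 Hz.
On the return leg the driver is a moving observer: f₂ = f₁ · (v − v_e)/v = 430 × 311.28/336 ≈ 399 Hz.
Equivalently f₂ = f₀ · (v − v_e)/(v + v_e).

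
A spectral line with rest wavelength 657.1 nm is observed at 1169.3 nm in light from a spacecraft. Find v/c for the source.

λ'/λ₀ = 1.7795 > 1 (redshift), so the source is receding.
λ'/λ₀ = √((1 + β)/(1 − β)) for a receding source ⇒ β = (r² − 1)/(r² + 1) with r = λ'/λ₀.
β = (3.1666 − 1)/(3.1666 + 1) ≈ 0.520.

0.520c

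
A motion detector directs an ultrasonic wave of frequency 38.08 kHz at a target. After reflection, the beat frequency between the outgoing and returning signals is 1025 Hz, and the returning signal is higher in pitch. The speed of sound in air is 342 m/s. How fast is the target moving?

Double Doppler shift off a moving reflector: f₂ = f₀ · (v + u)/(v − u) (u > 0 toward emitter).
Returning signal is higher, so f₂ = f₀ + Δf = 38080 + 1025 = 39105 Hz.
Rearranging, u = v · (f₂ − f₀)/(f₂ + f₀) = 342 × 1025/77185 ≈ 4.5 m/s.
So the target is moving at 4.5 m/s toward the emitter.

4.5 m/s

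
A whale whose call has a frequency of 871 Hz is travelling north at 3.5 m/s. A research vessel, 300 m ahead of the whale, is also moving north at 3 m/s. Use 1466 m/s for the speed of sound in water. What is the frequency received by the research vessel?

The research vessel is ahead, so the whale is moving toward it while the research vessel is moving away from the whale.
With source approaching and observer receding, f' = f · (v − v_o)/(v − v_s).
f' = 871 × (1466 − 3)/(1466 − 3.5) = 871 × 1463/1462.5 ≈ 871 Hz.

871 Hz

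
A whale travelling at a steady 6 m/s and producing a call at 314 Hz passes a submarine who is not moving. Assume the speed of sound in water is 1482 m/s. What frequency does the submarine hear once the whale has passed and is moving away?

Receding: f₂ = f · v/(v + v_s) = 314 × 1482/1488 ≈ 313 Hz.

313 Hz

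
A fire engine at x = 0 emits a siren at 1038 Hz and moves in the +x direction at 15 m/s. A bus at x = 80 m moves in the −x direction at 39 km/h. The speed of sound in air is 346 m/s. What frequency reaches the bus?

39 km/h = 10.83 m/s.
The observer lies on the +x side, so the source is heading toward the observer and the observer is heading toward the source.
With source approaching and observer approaching, f' = f · (v + v_o)/(v − v_s).
f' = 1038 × (346 + 10.83)/(346 − 15) = 1038 × 356.83/331 ≈ 1119 Hz.

1119 Hz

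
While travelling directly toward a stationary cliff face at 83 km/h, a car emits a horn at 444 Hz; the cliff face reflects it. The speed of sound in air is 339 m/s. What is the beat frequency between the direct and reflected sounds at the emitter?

65 Hz

83 km/h = 23.06 m/s.
The cliff face receives the sound from a moving source: f₁ = f₀ · v/(v − v_e) = 444 × 339/315.94 ≈ 476.4 Hz.
On the return leg the car is a moving observer: f₂ = f₁ · (v + v_e)/v = 476.4 × 362.06/339 ≈ 508.8 Hz.
Beat against the emitted tone: |f₂ − f₀| = 2v_e·f₀/(v − v_e) = 2 × 23.06 × 444/315.94 ≈ 65 Hz.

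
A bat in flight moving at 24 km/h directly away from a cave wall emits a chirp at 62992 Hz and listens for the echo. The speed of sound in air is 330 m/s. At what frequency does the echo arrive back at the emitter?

24 km/h = 6.667 m/s.
The cave wall receives the sound from a moving source: f₁ = f₀ · v/(v + v_e) = 62992 × 330/336.67 ≈ 61745 Hz.
On the return leg the bat in flight is a moving observer: f₂ = f₁ · (v − v_e)/v = 61745 × 323.33/330 ≈ 60497 Hz.

60497 Hz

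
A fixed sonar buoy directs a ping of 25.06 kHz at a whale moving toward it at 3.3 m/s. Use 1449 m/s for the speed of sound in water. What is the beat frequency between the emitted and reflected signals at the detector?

114 Hz

The whale first receives the wave as a moving observer: f₁ = f₀ · (v + u)/v = 25.06 × (1449 + 3.3)/1449 ≈ 25.1171 kHz.
On reflection it acts as a source moving toward the stationary detector: f₂ = f₁ · v/(v − u) = 25.1171 × 1449/1445.7 ≈ 25.1744 kHz.
Beat frequency (with f₀ = 25060 Hz): |f₂ − f₀| = 2u·f₀/(v − u) = 2 × 3.3 × 25060/1445.7 ≈ 114 Hz.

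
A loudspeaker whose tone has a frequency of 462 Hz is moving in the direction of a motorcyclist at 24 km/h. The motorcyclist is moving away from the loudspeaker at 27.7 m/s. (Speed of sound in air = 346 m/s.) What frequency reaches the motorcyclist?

24 km/h = 6.667 m/s.
General Doppler shift: f' = f · (v − v_o)/(v − v_s).
f' = 462 × (346 − 27.7)/(346 − 6.667) = 462 × 318.3/339.33 ≈ 433 Hz.

433 Hz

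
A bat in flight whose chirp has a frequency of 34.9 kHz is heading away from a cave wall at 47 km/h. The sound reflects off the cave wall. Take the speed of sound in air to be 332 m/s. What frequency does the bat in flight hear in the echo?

47 km/h = 13.06 m/s.
The cave wall receives the sound from a moving source: f₁ = f₀ · v/(v + v_e) = 34.9 × 332/345.06 ≈ 33.6 kHz.
On the return leg the bat in flight is a moving observer: f₂ = f₁ · (v − v_e)/v = 33.6 × 318.94/332 ≈ 32.3 kHz.

32.3 kHz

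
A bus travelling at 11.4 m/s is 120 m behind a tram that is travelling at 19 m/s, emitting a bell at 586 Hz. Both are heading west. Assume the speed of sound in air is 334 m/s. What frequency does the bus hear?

The bus is behind, so the tram is moving away from it while the bus is moving toward the tram.
With source receding and observer approaching, f' = f · (v + v_o)/(v + v_s).
f' = 586 × (334 + 11.4)/(334 + 19) = 586 × 345.4/353 ≈ 573 Hz.

573 Hz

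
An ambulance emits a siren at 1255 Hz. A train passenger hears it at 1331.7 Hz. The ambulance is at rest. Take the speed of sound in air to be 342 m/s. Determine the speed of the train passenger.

f' > f, so the train passenger is approaching.
f' = f · (v + v_o)/v ⇒ v_o = v · |f'/f − 1|.
v_o = 342 × |1331.7/1255 − 1| = 342 × 0.06112 ≈ 20.9 m/s.

20.9 m/s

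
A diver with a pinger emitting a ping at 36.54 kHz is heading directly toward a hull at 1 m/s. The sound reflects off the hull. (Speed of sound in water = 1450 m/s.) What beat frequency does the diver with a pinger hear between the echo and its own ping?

50.4 Hz

The hull receives the sound from a moving source: f₁ = f₀ · v/(v − v_e) = 36.54 × 1450/1449 ≈ 36.5652 kHz.
On the return leg the diver with a pinger is a moving observer: f₂ = f₁ · (v + v_e)/v = 36.5652 × 1451/1450 ≈ 36.5904 kHz.
Beat against the emitted tone (with f₀ = 36540 Hz): |f₂ − f₀| = 2v_e·f₀/(v − v_e) = 2 × 1 × 36540/1449 ≈ 50.4 Hz.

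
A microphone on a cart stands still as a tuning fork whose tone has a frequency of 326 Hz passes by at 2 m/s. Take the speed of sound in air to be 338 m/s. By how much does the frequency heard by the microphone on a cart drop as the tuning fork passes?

Approaching: f₁ = f · v/(v − v_s) = 326 × 338/336 ≈ 327.94 Hz.
Receding: f₂ = f · v/(v + v_s) = 326 × 338/340 ≈ 324.08 Hz.
Drop: f₁ − f₂ = 2f·v·v_s/(v² − v_s²) = 2 × 326 × 338 × 2/(338² − 2²) ≈ 3.86 Hz.

3.86 Hz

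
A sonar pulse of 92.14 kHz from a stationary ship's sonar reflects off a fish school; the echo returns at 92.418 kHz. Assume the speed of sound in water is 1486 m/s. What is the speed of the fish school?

Double Doppler shift off a moving reflector: f₂ = f₀ · (v + u)/(v − u) (u > 0 toward emitter).
Rearranging, u = v · (f₂ − f₀)/(f₂ + f₀) = 1486 × 0.278/184.558 ≈ 2.24 m/s.
So the fish school is moving at 2.24 m/s toward the emitter.

2.24 m/s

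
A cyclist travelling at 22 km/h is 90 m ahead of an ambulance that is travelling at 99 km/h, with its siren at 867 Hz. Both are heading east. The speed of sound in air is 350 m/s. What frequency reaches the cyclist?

925 Hz

99 km/h = 27.5 m/s; 22 km/h = 6.111 m/s.
The cyclist is ahead, so the ambulance is moving toward it while the cyclist is moving away from the ambulance.
General Doppler shift: f' = f · (v − v_o)/(v − v_s).
f' = 867 × (350 − 6.111)/(350 − 27.5) = 867 × 343.89/322.5 ≈ 925 Hz.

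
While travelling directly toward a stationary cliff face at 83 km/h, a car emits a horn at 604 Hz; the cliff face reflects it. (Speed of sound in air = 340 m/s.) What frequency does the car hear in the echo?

692 Hz

83 km/h = 23.06 m/s.
The cliff face receives the sound from a moving source: f₁ = f₀ · v/(v − v_e) = 604 × 340/316.94 ≈ 648 Hz.
On the return leg the car is a moving observer: f₂ = f₁ · (v + v_e)/v = 648 × 363.06/340 ≈ 692 Hz.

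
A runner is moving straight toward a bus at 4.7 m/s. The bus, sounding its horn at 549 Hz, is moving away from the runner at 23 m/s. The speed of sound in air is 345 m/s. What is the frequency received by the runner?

With source receding and observer approaching, f' = f · (v + v_o)/(v + v_s).
f' = 549 × (345 + 4.7)/(345 + 23) = 549 × 349.7/368 ≈ 522 Hz.

522 Hz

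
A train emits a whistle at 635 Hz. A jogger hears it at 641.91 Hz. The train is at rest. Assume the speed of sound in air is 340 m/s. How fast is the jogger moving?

f' > f, so the jogger is approaching.
f' = f · (v + v_o)/v ⇒ v_o = v · |f'/f − 1|.
v_o = 340 × |641.91/635 − 1| = 340 × 0.01088 ≈ 3.7 m/s.

3.7 m/s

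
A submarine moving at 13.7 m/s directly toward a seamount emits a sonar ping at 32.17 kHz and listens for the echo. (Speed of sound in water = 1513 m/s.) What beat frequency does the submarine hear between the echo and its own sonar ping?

588 Hz

The seamount receives the sound from a moving source: f₁ = f₀ · v/(v − v_e) = 32.17 × 1513/1499.3 ≈ 32.464 kHz.
On the return leg the submarine is a moving observer: f₂ = f₁ · (v + v_e)/v = 32.464 × 1526.7/1513 ≈ 32.758 kHz.
Beat against the emitted tone (with f₀ = 32170 Hz): |f₂ − f₀| = 2v_e·f₀/(v − v_e) = 2 × 13.7 × 32170/1499.3 ≈ 588 Hz.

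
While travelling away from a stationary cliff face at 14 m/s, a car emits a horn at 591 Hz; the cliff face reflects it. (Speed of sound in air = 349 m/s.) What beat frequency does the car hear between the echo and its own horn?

The cliff face receives the sound from a moving source: f₁ = f₀ · v/(v + v_e) = 591 × 349/363 ≈ 568.2 Hz.
On the return leg the car is a moving observer: f₂ = f₁ · (v − v_e)/v = 568.2 × 335/349 ≈ 545.4 Hz.
Equivalently f₂ = f₀ · (v − v_e)/(v + v_e).
Beat against the emitted tone: |f₂ − f₀| = 2v_e·f₀/(v + v_e) = 2 × 14 × 591/363 ≈ 45.6 Hz.

45.6 Hz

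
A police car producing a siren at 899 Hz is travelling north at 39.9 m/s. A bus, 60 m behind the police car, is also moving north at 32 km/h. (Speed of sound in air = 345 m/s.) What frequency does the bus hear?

32 km/h = 8.889 m/s.
The bus is behind, so the police car is moving away from it while the bus is moving toward the police car.
Both move, so f' = f · (v + v_o)/(v + v_s).
f' = 899 × (345 + 8.889)/(345 + 39.9) = 899 × 353.89/384.9 ≈ 827 Hz.

827 Hz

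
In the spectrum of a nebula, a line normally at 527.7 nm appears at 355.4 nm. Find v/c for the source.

0.376

λ'/λ₀ = 0.6735 < 1 (blueshift), so the source is approaching.
λ'/λ₀ = √((1 − β)/(1 + β)) for an approaching source ⇒ β = (1 − r²)/(1 + r²) with r = λ'/λ₀.
β = (1 − 0.4536)/(1 + 0.4536) ≈ 0.376.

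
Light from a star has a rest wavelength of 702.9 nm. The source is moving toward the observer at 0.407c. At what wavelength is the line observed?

456.3 nm

Relativistic Doppler for wavelength: λ' = λ₀ · √((1 − β)/(1 + β)).
λ' = 702.9 × √(0.5930/1.4070) = 702.9 × 0.64920 ≈ 456.3 nm.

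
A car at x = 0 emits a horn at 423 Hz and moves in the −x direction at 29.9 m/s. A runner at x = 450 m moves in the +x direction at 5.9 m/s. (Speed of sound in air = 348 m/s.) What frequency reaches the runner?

383 Hz

The observer lies on the +x side, so the source is heading away from the observer and the observer is heading away from the source.
General Doppler shift: f' = f · (v − v_o)/(v + v_s).
f' = 423 × (348 − 5.9)/(348 + 29.9) = 423 × 342.1/377.9 ≈ 383 Hz.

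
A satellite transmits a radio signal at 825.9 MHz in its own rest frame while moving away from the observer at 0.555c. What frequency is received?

Relativistic Doppler for frequency: f' = f₀ · √((1 − β)/(1 + β)).
f' = 825.9 × √(0.4450/1.5550) = 825.9 × 0.53495 ≈ 441.8 MHz.

441.8 MHz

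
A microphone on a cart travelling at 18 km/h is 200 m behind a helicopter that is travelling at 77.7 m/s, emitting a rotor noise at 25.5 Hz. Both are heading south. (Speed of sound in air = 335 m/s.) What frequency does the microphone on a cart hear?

21.0 Hz

18 km/h = 5 m/s.
The microphone on a cart is behind, so the helicopter is moving away from it while the microphone on a cart is moving toward the helicopter.
Both move, so f' = f · (v + v_o)/(v + v_s).
f' = 25.5 × (335 + 5)/(335 + 77.7) = 25.5 × 340/412.7 ≈ 21.0 Hz.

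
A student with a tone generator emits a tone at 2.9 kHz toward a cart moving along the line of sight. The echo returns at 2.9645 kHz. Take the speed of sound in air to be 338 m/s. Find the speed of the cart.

Double Doppler shift off a moving reflector: f₂ = f₀ · (v + u)/(v − u) (u > 0 toward emitter).
Rearranging, u = v · (f₂ − f₀)/(f₂ + f₀) = 338 × 0.0645/5.8645 ≈ 3.7 m/s.
So the cart is moving at 3.7 m/s toward the emitter.

3.7 m/s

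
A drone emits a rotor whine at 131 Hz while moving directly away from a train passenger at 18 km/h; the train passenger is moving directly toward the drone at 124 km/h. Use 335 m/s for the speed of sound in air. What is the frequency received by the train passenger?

18 km/h = 5 m/s; 124 km/h = 34.44 m/s.
With source receding and observer approaching, f' = f · (v + v_o)/(v + v_s).
f' = 131 × (335 + 34.44)/(335 + 5) = 131 × 369.44/340 ≈ 142 Hz.

142 Hz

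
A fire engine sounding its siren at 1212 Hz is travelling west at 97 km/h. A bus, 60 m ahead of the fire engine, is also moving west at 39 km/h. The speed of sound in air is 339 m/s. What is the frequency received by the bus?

1275 Hz

97 km/h = 26.94 m/s; 39 km/h = 10.83 m/s.
The bus is ahead, so the fire engine is moving toward it while the bus is moving away from the fire engine.
Both move, so f' = f · (v − v_o)/(v − v_s).
f' = 1212 × (339 − 10.83)/(339 − 26.94) = 1212 × 328.17/312.06 ≈ 1275 Hz.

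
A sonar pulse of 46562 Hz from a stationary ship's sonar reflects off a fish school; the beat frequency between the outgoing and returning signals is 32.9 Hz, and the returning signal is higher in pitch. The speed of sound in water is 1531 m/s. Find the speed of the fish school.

0.54 m/s

Double Doppler shift off a moving reflector: f₂ = f₀ · (v + u)/(v − u) (u > 0 toward emitter).
Returning signal is higher, so f₂ = f₀ + Δf = 46562 + 32.9 = 46594.9 Hz.
Rearranging, u = v · (f₂ − f₀)/(f₂ + f₀) = 1531 × 32.9/93156.9 ≈ 0.54 m/s.
So the fish school is moving at 0.54 m/s toward the emitter.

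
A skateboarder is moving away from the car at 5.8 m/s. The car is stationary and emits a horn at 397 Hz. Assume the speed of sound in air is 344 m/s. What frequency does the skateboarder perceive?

390 Hz

Moving observer, stationary source: f' = f · (v − v_o)/v.
f' = 397 × (344 − 5.8)/344 = 397 × 338.2/344 ≈ 390 Hz.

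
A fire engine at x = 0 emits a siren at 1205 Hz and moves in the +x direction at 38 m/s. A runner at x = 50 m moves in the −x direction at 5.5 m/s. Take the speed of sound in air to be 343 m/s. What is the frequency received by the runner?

1377 Hz

The observer lies on the +x side, so the source is heading toward the observer and the observer is heading toward the source.
Both move, so f' = f · (v + v_o)/(v − v_s).
f' = 1205 × (343 + 5.5)/(343 − 38) = 1205 × 348.5/305 ≈ 1377 Hz.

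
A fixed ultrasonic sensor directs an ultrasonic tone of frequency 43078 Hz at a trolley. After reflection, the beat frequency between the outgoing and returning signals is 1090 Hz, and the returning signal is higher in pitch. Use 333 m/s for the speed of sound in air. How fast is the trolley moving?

Double Doppler shift off a moving reflector: f₂ = f₀ · (v + u)/(v − u) (u > 0 toward emitter).
Returning signal is higher, so f₂ = f₀ + Δf = 43078 + 1090 = 44168 Hz.
Rearranging, u = v · (f₂ − f₀)/(f₂ + f₀) = 333 × 1090/87246 ≈ 4.2 m/s.
So the trolley is moving at 4.2 m/s toward the emitter.

4.2 m/s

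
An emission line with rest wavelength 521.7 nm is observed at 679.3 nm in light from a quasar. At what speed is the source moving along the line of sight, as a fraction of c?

λ'/λ₀ = 1.3021 > 1 (redshift), so the source is receding.
λ'/λ₀ = √((1 + β)/(1 − β)) for a receding source ⇒ β = (r² − 1)/(r² + 1) with r = λ'/λ₀.
β = (1.6954 − 1)/(1.6954 + 1) ≈ 0.258.

0.258c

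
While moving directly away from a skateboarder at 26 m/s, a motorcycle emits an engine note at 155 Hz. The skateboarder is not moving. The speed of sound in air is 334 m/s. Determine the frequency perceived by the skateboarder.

With the source moving away from a stationary observer, f' = f · v/(v + v_s).
f' = 155 × 334/(334 + 26) = 155 × 334/360 ≈ 144 Hz.

144 Hz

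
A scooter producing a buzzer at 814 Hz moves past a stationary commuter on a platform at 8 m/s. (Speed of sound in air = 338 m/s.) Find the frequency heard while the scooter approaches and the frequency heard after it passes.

834 Hz approaching; 795 Hz receding

Approaching: f₁ = f · v/(v − v_s) = 814 × 338/330 ≈ 834 Hz.
Receding: f₂ = f · v/(v + v_s) = 814 × 338/346 ≈ 795 Hz.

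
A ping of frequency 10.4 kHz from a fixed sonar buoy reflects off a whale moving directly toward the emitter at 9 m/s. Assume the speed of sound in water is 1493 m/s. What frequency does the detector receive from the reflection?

The whale first receives the wave as a moving observer: f₁ = f₀ · (v + u)/v = 10.4 × (1493 + 9)/1493 ≈ 10.46 kHz.
On reflection it acts as a source moving toward the stationary detector: f₂ = f₁ · v/(v − u) = 10.46 × 1493/1484 ≈ 10.53 kHz.

10.53 kHz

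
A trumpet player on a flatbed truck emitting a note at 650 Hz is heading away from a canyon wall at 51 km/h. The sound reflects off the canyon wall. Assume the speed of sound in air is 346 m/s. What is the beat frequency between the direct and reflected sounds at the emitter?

51.1 Hz

51 km/h = 14.17 m/s.
The canyon wall receives the sound from a moving source: f₁ = f₀ · v/(v + v_e) = 650 × 346/360.17 ≈ 624.4 Hz.
On the return leg the trumpet player on a flatbed truck is a moving observer: f₂ = f₁ · (v − v_e)/v = 624.4 × 331.83/346 ≈ 598.9 Hz.
Beat against the emitted tone: |f₂ − f₀| = 2v_e·f₀/(v + v_e) = 2 × 14.17 × 650/360.17 ≈ 51.1 Hz.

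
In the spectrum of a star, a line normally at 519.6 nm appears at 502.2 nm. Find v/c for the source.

λ'/λ₀ = 0.9665 < 1 (blueshift), so the source is approaching.
λ'/λ₀ = √((1 − β)/(1 + β)) for an approaching source ⇒ β = (1 − r²)/(1 + r²) with r = λ'/λ₀.
β = (1 − 0.9341)/(1 + 0.9341) ≈ 0.034.

0.034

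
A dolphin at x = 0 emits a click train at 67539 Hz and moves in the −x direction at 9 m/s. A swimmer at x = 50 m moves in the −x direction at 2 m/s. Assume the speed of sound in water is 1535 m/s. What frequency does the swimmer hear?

The observer lies on the +x side, so the source is heading away from the observer and the observer is heading toward the source.
General Doppler shift: f' = f · (v + v_o)/(v + v_s).
f' = 67539 × (1535 + 2)/(1535 + 9) = 67539 × 1537/1544 ≈ 67233 Hz.

67233 Hz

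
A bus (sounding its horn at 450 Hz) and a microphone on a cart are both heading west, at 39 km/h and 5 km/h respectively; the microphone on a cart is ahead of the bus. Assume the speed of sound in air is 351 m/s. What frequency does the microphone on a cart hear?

462 Hz

39 km/h = 10.83 m/s; 5 km/h = 1.389 m/s.
The microphone on a cart is ahead, so the bus is moving toward it while the microphone on a cart is moving away from the bus.
Both move, so f' = f · (v − v_o)/(v − v_s).
f' = 450 × (351 − 1.389)/(351 − 10.83) = 450 × 349.61/340.17 ≈ 462 Hz.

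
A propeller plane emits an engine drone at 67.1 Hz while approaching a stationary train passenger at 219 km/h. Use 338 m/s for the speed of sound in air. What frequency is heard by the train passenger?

82 Hz

219 km/h = 60.83 m/s.
Moving source, stationary observer: f' = f · v/(v − v_s) since the source is approaching.
f' = 67.1 × 338/(338 − 60.83) = 67.1 × 338/277.2 ≈ 82 Hz.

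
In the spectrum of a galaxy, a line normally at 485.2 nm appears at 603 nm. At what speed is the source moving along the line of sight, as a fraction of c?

λ'/λ₀ = 1.2428 > 1 (redshift), so the source is receding.
λ'/λ₀ = √((1 + β)/(1 − β)) for a receding source ⇒ β = (r² − 1)/(r² + 1) with r = λ'/λ₀.
β = (1.5445 − 1)/(1.5445 + 1) ≈ 0.214.

0.214c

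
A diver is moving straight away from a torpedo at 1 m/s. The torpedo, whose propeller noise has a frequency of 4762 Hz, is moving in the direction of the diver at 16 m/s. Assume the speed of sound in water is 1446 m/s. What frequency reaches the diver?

4812 Hz

General Doppler shift: f' = f · (v − v_o)/(v − v_s).
f' = 4762 × (1446 − 1)/(1446 − 16) = 4762 × 1445/1430 ≈ 4812 Hz.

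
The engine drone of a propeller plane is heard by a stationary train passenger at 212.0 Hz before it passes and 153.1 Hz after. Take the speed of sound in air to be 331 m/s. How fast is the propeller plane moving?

53 m/s

f₁/f₂ = (v + v_s)/(v − v_s), so v_s = v · (f₁ − f₂)/(f₁ + f₂).
v_s = 331 × (212.0 − 153.1)/(212.0 + 153.1) = 331 × 58.9/365.1 ≈ 53 m/s.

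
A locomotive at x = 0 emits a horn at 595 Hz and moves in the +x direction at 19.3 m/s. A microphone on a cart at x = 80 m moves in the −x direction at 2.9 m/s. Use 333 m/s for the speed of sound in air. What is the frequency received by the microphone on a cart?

The observer lies on the +x side, so the source is heading toward the observer and the observer is heading toward the source.
With source approaching and observer approaching, f' = f · (v + v_o)/(v − v_s).
f' = 595 × (333 + 2.9)/(333 − 19.3) = 595 × 335.9/313.7 ≈ 637 Hz.

637 Hz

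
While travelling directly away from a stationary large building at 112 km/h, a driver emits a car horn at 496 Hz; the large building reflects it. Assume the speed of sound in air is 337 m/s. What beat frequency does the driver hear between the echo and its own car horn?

84 Hz

112 km/h = 31.11 m/s.
The large building receives the sound from a moving source: f₁ = f₀ · v/(v + v_e) = 496 × 337/368.11 ≈ 454.1 Hz.
On the return leg the driver is a moving observer: f₂ = f₁ · (v − v_e)/v = 454.1 × 305.89/337 ≈ 412.2 Hz.
Equivalently f₂ = f₀ · (v − v_e)/(v + v_e).
Beat against the emitted tone: |f₂ − f₀| = 2v_e·f₀/(v + v_e) = 2 × 31.11 × 496/368.11 ≈ 84 Hz.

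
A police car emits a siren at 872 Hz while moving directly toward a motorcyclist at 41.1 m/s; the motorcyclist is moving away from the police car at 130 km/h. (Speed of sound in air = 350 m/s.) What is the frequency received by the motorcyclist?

886 Hz

130 km/h = 36.11 m/s.
General Doppler shift: f' = f · (v − v_o)/(v − v_s).
f' = 872 × (350 − 36.11)/(350 − 41.1) = 872 × 313.89/308.9 ≈ 886 Hz.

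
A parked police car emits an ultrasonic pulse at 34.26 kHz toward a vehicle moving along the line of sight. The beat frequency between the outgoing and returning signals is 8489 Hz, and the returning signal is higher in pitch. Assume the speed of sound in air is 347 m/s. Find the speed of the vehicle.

Double Doppler shift off a moving reflector: f₂ = f₀ · (v + u)/(v − u) (u > 0 toward emitter).
Returning signal is higher, so f₂ = f₀ + Δf = 34260 + 8489 = 42749 Hz.
Rearranging, u = v · (f₂ − f₀)/(f₂ + f₀) = 347 × 8489/77009 ≈ 38 m/s.
So the vehicle is moving at 38 m/s toward the emitter.

38 m/s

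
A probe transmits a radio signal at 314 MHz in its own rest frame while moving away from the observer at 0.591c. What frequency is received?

159.2 MHz

Relativistic Doppler for frequency: f' = f₀ · √((1 − β)/(1 + β)).
f' = 314 × √(0.4090/1.5910) = 314 × 0.50702 ≈ 159.2 MHz.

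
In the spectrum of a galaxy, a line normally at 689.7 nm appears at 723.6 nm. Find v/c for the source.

0.048c

λ'/λ₀ = 1.0492 > 1 (redshift), so the source is receding.
λ'/λ₀ = √((1 + β)/(1 − β)) for a receding source ⇒ β = (r² − 1)/(r² + 1) with r = λ'/λ₀.
β = (1.1007 − 1)/(1.1007 + 1) ≈ 0.048.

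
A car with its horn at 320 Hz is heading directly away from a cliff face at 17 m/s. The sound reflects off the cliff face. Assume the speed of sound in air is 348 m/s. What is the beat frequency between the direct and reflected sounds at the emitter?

29.8 Hz

The cliff face receives the sound from a moving source: f₁ = f₀ · v/(v + v_e) = 320 × 348/365 ≈ 305.1 Hz.
On the return leg the car is a moving observer: f₂ = f₁ · (v − v_e)/v = 305.1 × 331/348 ≈ 290.2 Hz.
Equivalently f₂ = f₀ · (v − v_e)/(v + v_e).
Beat against the emitted tone: |f₂ − f₀| = 2v_e·f₀/(v + v_e) = 2 × 17 × 320/365 ≈ 29.8 Hz.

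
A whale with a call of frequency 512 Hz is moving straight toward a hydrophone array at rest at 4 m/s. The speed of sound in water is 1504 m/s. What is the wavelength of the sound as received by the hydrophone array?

Moving source, stationary observer: f' = f · v/(v − v_s) since the source is approaching.
f' = 512 × 1504/(1504 − 4) ≈ 513 Hz.
λ' = v/f' = 1504/513.365 ≈ 2.93 m.

2.93 m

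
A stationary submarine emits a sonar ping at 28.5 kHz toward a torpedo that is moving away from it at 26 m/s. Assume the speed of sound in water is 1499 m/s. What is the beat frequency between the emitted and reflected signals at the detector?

At the torpedo (a moving observer), f₁ = f₀ · (v − u)/v = 28.5 × 1473/1499 ≈ 28.006 kHz.
The reflection then acts as a moving source: f₂ = f₁ · v/(v + u) ≈ 27.528 kHz.
Equivalently f₂ = f₀ · (v − u)/(v + u).
Beat frequency (with f₀ = 28500 Hz): |f₂ − f₀| = 2u·f₀/(v + u) = 2 × 26 × 28500/1525 ≈ 972 Hz.

972 Hz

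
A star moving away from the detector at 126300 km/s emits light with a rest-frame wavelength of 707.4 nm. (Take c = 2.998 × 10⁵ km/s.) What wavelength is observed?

1108.6 nm

β = v/c = 126300/299800 = 0.4213.
Relativistic Doppler for wavelength: λ' = λ₀ · √((1 + β)/(1 − β)).
λ' = 707.4 × √(1.4213/0.5787) = 707.4 × 1.56713 ≈ 1108.6 nm.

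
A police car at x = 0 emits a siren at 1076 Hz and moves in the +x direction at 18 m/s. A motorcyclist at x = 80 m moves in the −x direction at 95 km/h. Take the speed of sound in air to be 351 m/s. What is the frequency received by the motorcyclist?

95 km/h = 26.39 m/s.
The observer lies on the +x side, so the source is heading toward the observer and the observer is heading toward the source.
Both move, so f' = f · (v + v_o)/(v − v_s).
f' = 1076 × (351 + 26.39)/(351 − 18) = 1076 × 377.39/333 ≈ 1219 Hz.

1219 Hz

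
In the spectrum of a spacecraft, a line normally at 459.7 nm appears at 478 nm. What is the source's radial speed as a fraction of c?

λ'/λ₀ = 1.0398 > 1 (redshift), so the source is receding.
λ'/λ₀ = √((1 + β)/(1 − β)) for a receding source ⇒ β = (r² − 1)/(r² + 1) with r = λ'/λ₀.
β = (1.0812 − 1)/(1.0812 + 1) ≈ 0.039.

0.039c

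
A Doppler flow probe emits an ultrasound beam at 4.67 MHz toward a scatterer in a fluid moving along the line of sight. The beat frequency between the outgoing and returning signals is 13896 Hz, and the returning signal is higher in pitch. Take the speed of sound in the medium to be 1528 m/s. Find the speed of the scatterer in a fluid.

Double Doppler shift off a moving reflector: f₂ = f₀ · (v + u)/(v − u) (u > 0 toward emitter).
Returning signal is higher, so f₂ = f₀ + Δf = 4670000 + 13896 = 4683896 Hz.
Rearranging, u = v · (f₂ − f₀)/(f₂ + f₀) = 1528 × 13896/9353896 ≈ 2.27 m/s.
So the scatterer in a fluid is moving at 2.27 m/s toward the emitter.

2.27 m/s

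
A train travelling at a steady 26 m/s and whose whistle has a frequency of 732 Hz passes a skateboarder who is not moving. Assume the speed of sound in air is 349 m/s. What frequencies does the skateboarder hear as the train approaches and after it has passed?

Approaching: f₁ = f · v/(v − v_s) = 732 × 349/323 ≈ 791 Hz.
Receding: f₂ = f · v/(v + v_s) = 732 × 349/375 ≈ 681 Hz.

791 Hz approaching; 681 Hz receding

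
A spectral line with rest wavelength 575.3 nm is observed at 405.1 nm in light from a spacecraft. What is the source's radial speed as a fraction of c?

λ'/λ₀ = 0.7042 < 1 (blueshift), so the source is approaching.
λ'/λ₀ = √((1 − β)/(1 + β)) for an approaching source ⇒ β = (1 − r²)/(1 + r²) with r = λ'/λ₀.
β = (1 − 0.4958)/(1 + 0.4958) ≈ 0.337.

0.337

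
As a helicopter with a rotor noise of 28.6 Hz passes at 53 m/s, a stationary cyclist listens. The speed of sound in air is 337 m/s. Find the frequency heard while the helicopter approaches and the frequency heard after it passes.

33.9 Hz approaching; 24.7 Hz receding

Approaching: f₁ = f · v/(v − v_s) = 28.6 × 337/284 ≈ 33.9 Hz.
Receding: f₂ = f · v/(v + v_s) = 28.6 × 337/390 ≈ 24.7 Hz.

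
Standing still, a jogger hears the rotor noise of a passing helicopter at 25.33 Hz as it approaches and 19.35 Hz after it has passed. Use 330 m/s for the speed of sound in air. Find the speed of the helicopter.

f₁/f₂ = (v + v_s)/(v − v_s), so v_s = v · (f₁ − f₂)/(f₁ + f₂).
v_s = 330 × (25.33 − 19.35)/(25.33 + 19.35) = 330 × 5.98/44.68 ≈ 44 m/s.

44 m/s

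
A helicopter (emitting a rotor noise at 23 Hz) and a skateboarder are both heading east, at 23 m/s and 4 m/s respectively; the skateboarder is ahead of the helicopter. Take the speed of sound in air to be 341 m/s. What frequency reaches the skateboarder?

24.4 Hz

The skateboarder is ahead, so the helicopter is moving toward it while the skateboarder is moving away from the helicopter.
With source approaching and observer receding, f' = f · (v − v_o)/(v − v_s).
f' = 23 × (341 − 4)/(341 − 23) = 23 × 337/318 ≈ 24.4 Hz.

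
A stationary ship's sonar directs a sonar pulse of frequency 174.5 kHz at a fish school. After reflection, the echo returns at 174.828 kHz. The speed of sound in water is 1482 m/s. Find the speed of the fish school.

Double Doppler shift off a moving reflector: f₂ = f₀ · (v + u)/(v − u) (u > 0 toward emitter).
Rearranging, u = v · (f₂ − f₀)/(f₂ + f₀) = 1482 × 0.328/349.328 ≈ 1.39 m/s.
So the fish school is moving at 1.39 m/s toward the emitter.

1.39 m/s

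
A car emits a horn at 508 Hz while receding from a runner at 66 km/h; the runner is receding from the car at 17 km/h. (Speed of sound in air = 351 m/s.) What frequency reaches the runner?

476 Hz

66 km/h = 18.33 m/s; 17 km/h = 4.722 m/s.
Both move, so f' = f · (v − v_o)/(v + v_s).
f' = 508 × (351 − 4.722)/(351 + 18.33) = 508 × 346.28/369.33 ≈ 476 Hz.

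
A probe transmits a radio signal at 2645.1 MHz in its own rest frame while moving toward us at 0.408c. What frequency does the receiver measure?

Relativistic Doppler for frequency: f' = f₀ · √((1 + β)/(1 − β)).
f' = 2645.1 × √(1.4080/0.5920) = 2645.1 × 1.54220 ≈ 4079.3 MHz.

4079.3 MHz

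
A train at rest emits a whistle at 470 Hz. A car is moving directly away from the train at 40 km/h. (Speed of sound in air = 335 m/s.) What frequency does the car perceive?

454 Hz

40 km/h = 11.11 m/s.
Only the observer moves, away from the source, so f' = f · (v − v_o)/v.
f' = 470 × (335 − 11.11)/335 = 470 × 323.89/335 ≈ 454 Hz.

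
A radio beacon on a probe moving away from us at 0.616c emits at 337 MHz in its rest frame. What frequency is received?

Relativistic Doppler for frequency: f' = f₀ · √((1 − β)/(1 + β)).
f' = 337 × √(0.3840/1.6160) = 337 × 0.48747 ≈ 164.3 MHz.

164.3 MHz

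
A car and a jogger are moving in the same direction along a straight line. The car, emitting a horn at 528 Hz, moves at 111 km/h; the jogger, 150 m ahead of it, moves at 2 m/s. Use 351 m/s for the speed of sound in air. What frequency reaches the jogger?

576 Hz

111 km/h = 30.83 m/s.
The jogger is ahead, so the car is moving toward it while the jogger is moving away from the car.
Both move, so f' = f · (v − v_o)/(v − v_s).
f' = 528 × (351 − 2)/(351 − 30.83) = 528 × 349/320.17 ≈ 576 Hz.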